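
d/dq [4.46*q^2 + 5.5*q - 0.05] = 8.92*q + 5.5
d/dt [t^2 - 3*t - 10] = 2*t - 3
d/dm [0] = 0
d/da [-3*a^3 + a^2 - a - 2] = -9*a^2 + 2*a - 1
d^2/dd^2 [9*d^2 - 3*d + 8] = 18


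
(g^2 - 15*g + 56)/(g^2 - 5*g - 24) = (g - 7)/(g + 3)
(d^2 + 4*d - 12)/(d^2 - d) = (d^2 + 4*d - 12)/(d*(d - 1))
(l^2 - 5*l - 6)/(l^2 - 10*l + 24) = (l + 1)/(l - 4)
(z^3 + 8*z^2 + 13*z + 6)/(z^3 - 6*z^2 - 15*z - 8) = (z + 6)/(z - 8)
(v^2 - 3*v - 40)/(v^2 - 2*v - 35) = (v - 8)/(v - 7)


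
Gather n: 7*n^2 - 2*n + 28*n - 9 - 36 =7*n^2 + 26*n - 45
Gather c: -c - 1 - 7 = -c - 8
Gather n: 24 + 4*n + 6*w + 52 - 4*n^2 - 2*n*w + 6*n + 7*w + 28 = -4*n^2 + n*(10 - 2*w) + 13*w + 104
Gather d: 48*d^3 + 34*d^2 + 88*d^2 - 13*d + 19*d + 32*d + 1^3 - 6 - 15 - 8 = 48*d^3 + 122*d^2 + 38*d - 28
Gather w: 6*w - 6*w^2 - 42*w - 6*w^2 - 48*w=-12*w^2 - 84*w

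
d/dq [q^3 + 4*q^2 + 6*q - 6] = 3*q^2 + 8*q + 6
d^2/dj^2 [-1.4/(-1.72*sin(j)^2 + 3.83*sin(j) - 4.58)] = (-16.56704*sin(j)^4 + 27.66792*sin(j)^3 + 48.42866*sin(j)^2 - 79.8938*sin(j) + 19.01564)/(1.72*sin(j)^2 - 3.83*sin(j) + 4.58)^3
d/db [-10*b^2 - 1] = -20*b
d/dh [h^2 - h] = 2*h - 1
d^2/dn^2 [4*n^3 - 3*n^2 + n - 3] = 24*n - 6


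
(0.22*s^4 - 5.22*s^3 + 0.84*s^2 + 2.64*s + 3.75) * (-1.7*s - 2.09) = -0.374*s^5 + 8.4142*s^4 + 9.4818*s^3 - 6.2436*s^2 - 11.8926*s - 7.8375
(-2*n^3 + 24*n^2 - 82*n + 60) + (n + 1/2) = -2*n^3 + 24*n^2 - 81*n + 121/2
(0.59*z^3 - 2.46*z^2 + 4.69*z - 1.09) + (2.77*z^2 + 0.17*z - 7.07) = 0.59*z^3 + 0.31*z^2 + 4.86*z - 8.16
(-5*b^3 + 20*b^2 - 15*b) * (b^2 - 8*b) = -5*b^5 + 60*b^4 - 175*b^3 + 120*b^2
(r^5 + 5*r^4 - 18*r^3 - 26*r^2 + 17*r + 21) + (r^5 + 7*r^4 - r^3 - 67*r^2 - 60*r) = 2*r^5 + 12*r^4 - 19*r^3 - 93*r^2 - 43*r + 21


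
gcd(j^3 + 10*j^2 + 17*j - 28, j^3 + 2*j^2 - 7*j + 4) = j^2 + 3*j - 4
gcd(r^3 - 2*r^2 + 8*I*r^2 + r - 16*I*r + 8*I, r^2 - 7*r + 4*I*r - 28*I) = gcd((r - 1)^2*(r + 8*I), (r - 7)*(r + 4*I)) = 1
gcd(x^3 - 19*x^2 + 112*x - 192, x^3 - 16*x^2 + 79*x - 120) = x^2 - 11*x + 24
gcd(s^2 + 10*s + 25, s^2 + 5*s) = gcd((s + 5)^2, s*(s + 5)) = s + 5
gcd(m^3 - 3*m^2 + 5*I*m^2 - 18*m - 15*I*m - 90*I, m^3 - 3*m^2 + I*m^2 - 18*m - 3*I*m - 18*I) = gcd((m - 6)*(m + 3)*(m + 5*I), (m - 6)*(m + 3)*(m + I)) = m^2 - 3*m - 18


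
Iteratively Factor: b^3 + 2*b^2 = (b)*(b^2 + 2*b) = b^2*(b + 2)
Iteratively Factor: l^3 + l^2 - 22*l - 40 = (l + 2)*(l^2 - l - 20) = (l + 2)*(l + 4)*(l - 5)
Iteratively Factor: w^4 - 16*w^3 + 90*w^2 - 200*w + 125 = (w - 5)*(w^3 - 11*w^2 + 35*w - 25) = (w - 5)^2*(w^2 - 6*w + 5) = (w - 5)^2*(w - 1)*(w - 5)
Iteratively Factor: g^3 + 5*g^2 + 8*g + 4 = (g + 1)*(g^2 + 4*g + 4) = (g + 1)*(g + 2)*(g + 2)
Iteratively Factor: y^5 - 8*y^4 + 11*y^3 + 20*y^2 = (y + 1)*(y^4 - 9*y^3 + 20*y^2) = y*(y + 1)*(y^3 - 9*y^2 + 20*y) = y*(y - 5)*(y + 1)*(y^2 - 4*y) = y^2*(y - 5)*(y + 1)*(y - 4)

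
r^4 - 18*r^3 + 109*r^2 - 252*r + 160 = (r - 8)*(r - 5)*(r - 4)*(r - 1)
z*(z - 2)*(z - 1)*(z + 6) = z^4 + 3*z^3 - 16*z^2 + 12*z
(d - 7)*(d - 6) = d^2 - 13*d + 42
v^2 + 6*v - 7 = (v - 1)*(v + 7)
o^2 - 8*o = o*(o - 8)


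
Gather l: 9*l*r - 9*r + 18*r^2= 9*l*r + 18*r^2 - 9*r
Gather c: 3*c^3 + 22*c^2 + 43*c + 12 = 3*c^3 + 22*c^2 + 43*c + 12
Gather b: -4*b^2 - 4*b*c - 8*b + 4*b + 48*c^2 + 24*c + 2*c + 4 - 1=-4*b^2 + b*(-4*c - 4) + 48*c^2 + 26*c + 3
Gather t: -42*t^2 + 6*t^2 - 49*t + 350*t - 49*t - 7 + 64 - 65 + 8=-36*t^2 + 252*t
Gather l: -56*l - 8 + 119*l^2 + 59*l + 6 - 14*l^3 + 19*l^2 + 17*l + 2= -14*l^3 + 138*l^2 + 20*l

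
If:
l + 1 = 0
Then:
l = -1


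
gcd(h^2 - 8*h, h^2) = h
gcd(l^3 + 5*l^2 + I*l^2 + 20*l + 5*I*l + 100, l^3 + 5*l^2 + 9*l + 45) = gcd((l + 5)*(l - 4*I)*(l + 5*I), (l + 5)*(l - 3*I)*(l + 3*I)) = l + 5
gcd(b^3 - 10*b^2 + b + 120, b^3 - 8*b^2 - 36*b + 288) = b - 8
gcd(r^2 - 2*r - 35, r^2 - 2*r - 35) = r^2 - 2*r - 35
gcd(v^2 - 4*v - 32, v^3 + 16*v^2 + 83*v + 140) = v + 4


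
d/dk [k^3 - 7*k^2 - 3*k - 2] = 3*k^2 - 14*k - 3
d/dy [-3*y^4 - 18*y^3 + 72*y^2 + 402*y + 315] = -12*y^3 - 54*y^2 + 144*y + 402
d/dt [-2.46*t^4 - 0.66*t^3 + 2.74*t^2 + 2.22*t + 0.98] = -9.84*t^3 - 1.98*t^2 + 5.48*t + 2.22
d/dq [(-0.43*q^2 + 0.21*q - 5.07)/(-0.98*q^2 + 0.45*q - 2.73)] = (0.0123*q^2 - 7.5894*q + 1.7082)/(0.9604*q^4 - 0.882*q^3 + 5.5533*q^2 - 2.457*q + 7.4529)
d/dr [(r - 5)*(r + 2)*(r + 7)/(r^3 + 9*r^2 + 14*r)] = 5/r^2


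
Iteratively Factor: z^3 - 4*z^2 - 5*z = (z + 1)*(z^2 - 5*z) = (z - 5)*(z + 1)*(z)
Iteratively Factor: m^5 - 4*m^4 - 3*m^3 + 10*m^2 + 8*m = (m + 1)*(m^4 - 5*m^3 + 2*m^2 + 8*m) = (m - 2)*(m + 1)*(m^3 - 3*m^2 - 4*m) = (m - 2)*(m + 1)^2*(m^2 - 4*m) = (m - 4)*(m - 2)*(m + 1)^2*(m)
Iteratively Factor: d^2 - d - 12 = (d - 4)*(d + 3)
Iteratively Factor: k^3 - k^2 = (k - 1)*(k^2) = k*(k - 1)*(k)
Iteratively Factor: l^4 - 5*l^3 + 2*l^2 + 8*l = (l - 2)*(l^3 - 3*l^2 - 4*l) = (l - 2)*(l + 1)*(l^2 - 4*l) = (l - 4)*(l - 2)*(l + 1)*(l)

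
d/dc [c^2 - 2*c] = 2*c - 2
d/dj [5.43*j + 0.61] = 5.43000000000000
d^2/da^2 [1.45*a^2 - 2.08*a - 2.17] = 2.90000000000000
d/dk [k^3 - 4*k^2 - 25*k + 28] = 3*k^2 - 8*k - 25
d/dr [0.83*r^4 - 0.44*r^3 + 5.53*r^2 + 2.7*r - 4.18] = 3.32*r^3 - 1.32*r^2 + 11.06*r + 2.7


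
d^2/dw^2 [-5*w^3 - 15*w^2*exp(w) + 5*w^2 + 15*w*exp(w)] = -15*w^2*exp(w) - 45*w*exp(w) - 30*w + 10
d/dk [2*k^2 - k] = 4*k - 1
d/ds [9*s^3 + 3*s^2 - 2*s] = 27*s^2 + 6*s - 2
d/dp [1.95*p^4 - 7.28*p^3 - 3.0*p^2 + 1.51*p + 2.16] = 7.8*p^3 - 21.84*p^2 - 6.0*p + 1.51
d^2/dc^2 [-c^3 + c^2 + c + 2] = 2 - 6*c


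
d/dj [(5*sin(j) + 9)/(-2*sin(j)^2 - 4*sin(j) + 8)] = (5*sin(j)^2 + 18*sin(j) + 38)*cos(j)/(2*(sin(j)^2 + 2*sin(j) - 4)^2)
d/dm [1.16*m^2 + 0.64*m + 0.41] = 2.32*m + 0.64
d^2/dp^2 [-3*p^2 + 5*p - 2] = -6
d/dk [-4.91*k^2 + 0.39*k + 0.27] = 0.39 - 9.82*k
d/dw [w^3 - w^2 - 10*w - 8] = 3*w^2 - 2*w - 10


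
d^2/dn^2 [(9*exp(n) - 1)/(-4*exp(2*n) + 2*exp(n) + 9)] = (-144*exp(4*n) - 8*exp(3*n) - 1968*exp(2*n) + 310*exp(n) - 747)*exp(n)/(64*exp(6*n) - 96*exp(5*n) - 384*exp(4*n) + 424*exp(3*n) + 864*exp(2*n) - 486*exp(n) - 729)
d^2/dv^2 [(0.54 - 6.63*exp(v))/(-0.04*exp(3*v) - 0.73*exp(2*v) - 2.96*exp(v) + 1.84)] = (0.042432*exp(6*v) + 0.573012*exp(5*v) + 0.219710999999997*exp(4*v) - 9.26145600000001*exp(3*v) + 49.574304*exp(2*v) + 28.477056*exp(v) + 19.505472)*exp(v)/(6.4e-5*exp(9*v) + 0.003504*exp(8*v) + 0.078156*exp(7*v) + 0.898777*exp(6*v) + 5.461176*exp(5*v) + 14.93916*exp(4*v) + 2.485376*exp(3*v) - 40.949568*exp(2*v) + 30.064128*exp(v) - 6.229504)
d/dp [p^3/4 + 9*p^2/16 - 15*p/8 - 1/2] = 3*p^2/4 + 9*p/8 - 15/8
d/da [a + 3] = 1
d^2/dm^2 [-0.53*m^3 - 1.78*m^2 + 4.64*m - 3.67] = -3.18*m - 3.56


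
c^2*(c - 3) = c^3 - 3*c^2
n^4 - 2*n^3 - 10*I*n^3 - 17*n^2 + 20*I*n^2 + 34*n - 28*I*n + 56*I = (n - 2)*(n - 7*I)*(n - 4*I)*(n + I)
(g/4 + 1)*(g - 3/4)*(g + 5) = g^3/4 + 33*g^2/16 + 53*g/16 - 15/4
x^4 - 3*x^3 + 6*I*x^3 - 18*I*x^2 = x^2*(x - 3)*(x + 6*I)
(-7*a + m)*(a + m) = -7*a^2 - 6*a*m + m^2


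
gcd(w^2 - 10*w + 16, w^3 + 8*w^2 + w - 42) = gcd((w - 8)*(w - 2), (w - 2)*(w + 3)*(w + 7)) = w - 2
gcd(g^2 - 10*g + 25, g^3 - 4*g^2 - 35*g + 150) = g^2 - 10*g + 25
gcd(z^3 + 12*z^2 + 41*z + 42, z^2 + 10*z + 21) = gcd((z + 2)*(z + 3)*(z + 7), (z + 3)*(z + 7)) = z^2 + 10*z + 21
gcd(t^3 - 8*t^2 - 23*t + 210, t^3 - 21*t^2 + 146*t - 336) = t^2 - 13*t + 42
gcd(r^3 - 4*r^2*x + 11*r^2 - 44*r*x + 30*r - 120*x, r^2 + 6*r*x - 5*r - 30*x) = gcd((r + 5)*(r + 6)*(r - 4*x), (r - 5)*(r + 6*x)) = 1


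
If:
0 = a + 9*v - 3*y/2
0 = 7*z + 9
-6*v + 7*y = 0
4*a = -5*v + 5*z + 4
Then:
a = -918/1267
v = 17/181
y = 102/1267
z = -9/7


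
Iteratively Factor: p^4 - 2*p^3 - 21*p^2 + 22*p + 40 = (p - 2)*(p^3 - 21*p - 20) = (p - 2)*(p + 1)*(p^2 - p - 20) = (p - 2)*(p + 1)*(p + 4)*(p - 5)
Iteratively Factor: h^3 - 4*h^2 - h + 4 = (h - 1)*(h^2 - 3*h - 4) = (h - 1)*(h + 1)*(h - 4)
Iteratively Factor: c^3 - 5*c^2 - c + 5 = (c - 5)*(c^2 - 1) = (c - 5)*(c - 1)*(c + 1)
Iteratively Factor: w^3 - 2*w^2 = (w - 2)*(w^2) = w*(w - 2)*(w)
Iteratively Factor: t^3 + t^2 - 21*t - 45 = (t + 3)*(t^2 - 2*t - 15) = (t + 3)^2*(t - 5)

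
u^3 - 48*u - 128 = (u - 8)*(u + 4)^2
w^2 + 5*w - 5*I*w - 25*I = (w + 5)*(w - 5*I)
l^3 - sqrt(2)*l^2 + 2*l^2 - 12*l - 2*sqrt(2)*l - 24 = (l + 2)*(l - 3*sqrt(2))*(l + 2*sqrt(2))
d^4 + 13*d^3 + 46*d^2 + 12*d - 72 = (d - 1)*(d + 2)*(d + 6)^2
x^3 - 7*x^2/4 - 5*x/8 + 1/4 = (x - 2)*(x - 1/4)*(x + 1/2)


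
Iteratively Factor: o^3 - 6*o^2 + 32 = (o - 4)*(o^2 - 2*o - 8) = (o - 4)*(o + 2)*(o - 4)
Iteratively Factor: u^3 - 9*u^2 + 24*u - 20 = (u - 2)*(u^2 - 7*u + 10) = (u - 2)^2*(u - 5)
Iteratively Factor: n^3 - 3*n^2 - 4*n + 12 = (n + 2)*(n^2 - 5*n + 6) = (n - 2)*(n + 2)*(n - 3)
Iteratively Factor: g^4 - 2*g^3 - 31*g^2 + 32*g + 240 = (g + 4)*(g^3 - 6*g^2 - 7*g + 60) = (g - 4)*(g + 4)*(g^2 - 2*g - 15) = (g - 5)*(g - 4)*(g + 4)*(g + 3)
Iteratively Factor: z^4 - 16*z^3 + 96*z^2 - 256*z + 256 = (z - 4)*(z^3 - 12*z^2 + 48*z - 64) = (z - 4)^2*(z^2 - 8*z + 16) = (z - 4)^3*(z - 4)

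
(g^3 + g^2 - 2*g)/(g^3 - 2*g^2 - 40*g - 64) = g*(g - 1)/(g^2 - 4*g - 32)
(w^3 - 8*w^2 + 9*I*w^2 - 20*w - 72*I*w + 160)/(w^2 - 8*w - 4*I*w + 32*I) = (w^2 + 9*I*w - 20)/(w - 4*I)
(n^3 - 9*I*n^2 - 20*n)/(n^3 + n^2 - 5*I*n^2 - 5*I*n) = (n - 4*I)/(n + 1)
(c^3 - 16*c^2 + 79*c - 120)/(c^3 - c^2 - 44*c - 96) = (c^2 - 8*c + 15)/(c^2 + 7*c + 12)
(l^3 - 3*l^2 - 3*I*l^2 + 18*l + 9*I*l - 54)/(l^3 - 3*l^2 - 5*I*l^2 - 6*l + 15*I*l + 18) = (l^2 - 3*I*l + 18)/(l^2 - 5*I*l - 6)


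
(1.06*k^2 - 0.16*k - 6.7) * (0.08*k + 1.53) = 0.0848*k^3 + 1.609*k^2 - 0.7808*k - 10.251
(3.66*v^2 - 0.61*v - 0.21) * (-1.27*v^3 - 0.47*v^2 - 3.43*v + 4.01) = -4.6482*v^5 - 0.9455*v^4 - 12.0004*v^3 + 16.8676*v^2 - 1.7258*v - 0.8421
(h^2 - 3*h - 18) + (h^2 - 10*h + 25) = 2*h^2 - 13*h + 7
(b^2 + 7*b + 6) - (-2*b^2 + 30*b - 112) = 3*b^2 - 23*b + 118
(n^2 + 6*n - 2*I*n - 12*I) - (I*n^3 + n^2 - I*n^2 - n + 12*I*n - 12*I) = -I*n^3 + I*n^2 + 7*n - 14*I*n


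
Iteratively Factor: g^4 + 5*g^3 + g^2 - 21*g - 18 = (g + 3)*(g^3 + 2*g^2 - 5*g - 6) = (g - 2)*(g + 3)*(g^2 + 4*g + 3) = (g - 2)*(g + 1)*(g + 3)*(g + 3)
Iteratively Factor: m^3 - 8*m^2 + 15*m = (m)*(m^2 - 8*m + 15) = m*(m - 5)*(m - 3)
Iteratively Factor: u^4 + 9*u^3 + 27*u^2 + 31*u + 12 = (u + 3)*(u^3 + 6*u^2 + 9*u + 4) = (u + 1)*(u + 3)*(u^2 + 5*u + 4) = (u + 1)^2*(u + 3)*(u + 4)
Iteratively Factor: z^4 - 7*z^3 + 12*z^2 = (z - 4)*(z^3 - 3*z^2) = (z - 4)*(z - 3)*(z^2) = z*(z - 4)*(z - 3)*(z)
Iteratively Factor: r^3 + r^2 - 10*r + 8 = (r + 4)*(r^2 - 3*r + 2) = (r - 1)*(r + 4)*(r - 2)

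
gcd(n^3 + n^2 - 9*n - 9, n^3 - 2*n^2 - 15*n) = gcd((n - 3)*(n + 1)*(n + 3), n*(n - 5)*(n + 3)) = n + 3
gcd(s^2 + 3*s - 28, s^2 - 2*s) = 1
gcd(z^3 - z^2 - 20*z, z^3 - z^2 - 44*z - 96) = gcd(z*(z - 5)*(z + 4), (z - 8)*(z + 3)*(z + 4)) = z + 4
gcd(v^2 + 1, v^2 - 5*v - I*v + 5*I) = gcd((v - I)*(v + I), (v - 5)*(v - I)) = v - I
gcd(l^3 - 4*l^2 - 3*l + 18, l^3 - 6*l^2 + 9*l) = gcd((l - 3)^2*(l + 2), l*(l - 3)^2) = l^2 - 6*l + 9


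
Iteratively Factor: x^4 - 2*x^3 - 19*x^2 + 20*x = (x + 4)*(x^3 - 6*x^2 + 5*x) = (x - 5)*(x + 4)*(x^2 - x) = (x - 5)*(x - 1)*(x + 4)*(x)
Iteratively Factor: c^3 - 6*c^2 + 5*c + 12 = (c + 1)*(c^2 - 7*c + 12) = (c - 3)*(c + 1)*(c - 4)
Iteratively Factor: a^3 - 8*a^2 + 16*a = (a - 4)*(a^2 - 4*a) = a*(a - 4)*(a - 4)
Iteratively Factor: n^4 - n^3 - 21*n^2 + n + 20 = (n + 1)*(n^3 - 2*n^2 - 19*n + 20) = (n - 1)*(n + 1)*(n^2 - n - 20) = (n - 5)*(n - 1)*(n + 1)*(n + 4)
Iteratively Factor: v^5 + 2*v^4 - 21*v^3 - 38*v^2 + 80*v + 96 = (v - 2)*(v^4 + 4*v^3 - 13*v^2 - 64*v - 48) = (v - 2)*(v + 4)*(v^3 - 13*v - 12) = (v - 2)*(v + 1)*(v + 4)*(v^2 - v - 12) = (v - 4)*(v - 2)*(v + 1)*(v + 4)*(v + 3)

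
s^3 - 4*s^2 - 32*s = s*(s - 8)*(s + 4)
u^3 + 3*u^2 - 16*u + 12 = (u - 2)*(u - 1)*(u + 6)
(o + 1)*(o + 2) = o^2 + 3*o + 2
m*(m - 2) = m^2 - 2*m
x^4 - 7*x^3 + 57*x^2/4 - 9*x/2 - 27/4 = (x - 3)^2*(x - 3/2)*(x + 1/2)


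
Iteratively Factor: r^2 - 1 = (r - 1)*(r + 1)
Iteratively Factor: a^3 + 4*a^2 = (a + 4)*(a^2) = a*(a + 4)*(a)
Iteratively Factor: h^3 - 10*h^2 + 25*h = (h - 5)*(h^2 - 5*h) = h*(h - 5)*(h - 5)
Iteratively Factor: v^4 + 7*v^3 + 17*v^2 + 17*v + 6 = (v + 3)*(v^3 + 4*v^2 + 5*v + 2) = (v + 1)*(v + 3)*(v^2 + 3*v + 2) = (v + 1)^2*(v + 3)*(v + 2)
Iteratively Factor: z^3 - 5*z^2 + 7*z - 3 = (z - 3)*(z^2 - 2*z + 1) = (z - 3)*(z - 1)*(z - 1)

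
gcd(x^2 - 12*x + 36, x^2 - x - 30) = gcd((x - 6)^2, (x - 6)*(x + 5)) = x - 6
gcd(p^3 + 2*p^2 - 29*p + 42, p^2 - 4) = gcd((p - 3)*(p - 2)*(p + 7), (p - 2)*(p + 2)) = p - 2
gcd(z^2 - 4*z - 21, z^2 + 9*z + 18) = z + 3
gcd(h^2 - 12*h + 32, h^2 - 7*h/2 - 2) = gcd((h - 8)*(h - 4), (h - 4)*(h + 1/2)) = h - 4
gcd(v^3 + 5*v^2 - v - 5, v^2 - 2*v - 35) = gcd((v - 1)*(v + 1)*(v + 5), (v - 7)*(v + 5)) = v + 5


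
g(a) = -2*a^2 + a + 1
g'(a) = 1 - 4*a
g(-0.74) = -0.84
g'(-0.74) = 3.96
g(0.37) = 1.10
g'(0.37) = -0.48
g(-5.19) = -58.06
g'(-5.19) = 21.76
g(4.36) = -32.66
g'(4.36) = -16.44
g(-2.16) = -10.49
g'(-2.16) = 9.64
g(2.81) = -11.98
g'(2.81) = -10.24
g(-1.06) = -2.31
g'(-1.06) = 5.24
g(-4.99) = -53.79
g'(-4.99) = 20.96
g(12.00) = -275.00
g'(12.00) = -47.00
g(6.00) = -65.00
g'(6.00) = -23.00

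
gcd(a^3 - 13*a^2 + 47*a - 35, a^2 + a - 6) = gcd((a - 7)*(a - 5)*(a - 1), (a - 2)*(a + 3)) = 1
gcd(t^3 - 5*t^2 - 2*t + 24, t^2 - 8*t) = 1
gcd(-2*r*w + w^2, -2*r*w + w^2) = 2*r*w - w^2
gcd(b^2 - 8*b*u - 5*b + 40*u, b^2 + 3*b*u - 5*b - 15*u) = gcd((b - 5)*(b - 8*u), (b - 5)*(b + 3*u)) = b - 5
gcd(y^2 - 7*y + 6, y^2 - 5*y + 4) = y - 1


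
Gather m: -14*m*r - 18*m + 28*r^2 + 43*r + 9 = m*(-14*r - 18) + 28*r^2 + 43*r + 9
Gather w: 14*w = 14*w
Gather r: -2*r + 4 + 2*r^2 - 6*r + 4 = 2*r^2 - 8*r + 8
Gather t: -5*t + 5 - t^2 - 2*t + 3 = -t^2 - 7*t + 8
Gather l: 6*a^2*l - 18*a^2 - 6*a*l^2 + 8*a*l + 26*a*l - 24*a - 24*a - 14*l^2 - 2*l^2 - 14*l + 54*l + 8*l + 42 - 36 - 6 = -18*a^2 - 48*a + l^2*(-6*a - 16) + l*(6*a^2 + 34*a + 48)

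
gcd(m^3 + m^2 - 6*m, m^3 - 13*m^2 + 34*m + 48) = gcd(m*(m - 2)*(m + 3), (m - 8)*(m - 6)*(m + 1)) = 1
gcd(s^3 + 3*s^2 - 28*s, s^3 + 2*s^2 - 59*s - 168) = s + 7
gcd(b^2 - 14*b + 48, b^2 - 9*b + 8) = b - 8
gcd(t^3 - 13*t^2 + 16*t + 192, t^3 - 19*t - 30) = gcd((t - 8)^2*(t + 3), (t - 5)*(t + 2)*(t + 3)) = t + 3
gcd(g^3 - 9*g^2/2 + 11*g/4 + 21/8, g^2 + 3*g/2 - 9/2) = g - 3/2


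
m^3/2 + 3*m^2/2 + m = m*(m/2 + 1)*(m + 1)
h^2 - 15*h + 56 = (h - 8)*(h - 7)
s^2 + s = s*(s + 1)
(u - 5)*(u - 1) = u^2 - 6*u + 5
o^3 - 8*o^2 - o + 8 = (o - 8)*(o - 1)*(o + 1)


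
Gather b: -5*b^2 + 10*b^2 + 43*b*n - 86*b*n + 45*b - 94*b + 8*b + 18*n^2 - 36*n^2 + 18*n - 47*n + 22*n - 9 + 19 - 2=5*b^2 + b*(-43*n - 41) - 18*n^2 - 7*n + 8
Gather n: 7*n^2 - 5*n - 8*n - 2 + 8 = 7*n^2 - 13*n + 6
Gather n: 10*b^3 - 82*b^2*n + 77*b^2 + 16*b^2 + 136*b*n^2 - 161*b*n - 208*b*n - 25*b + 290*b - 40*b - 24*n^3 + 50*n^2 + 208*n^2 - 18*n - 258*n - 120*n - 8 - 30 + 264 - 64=10*b^3 + 93*b^2 + 225*b - 24*n^3 + n^2*(136*b + 258) + n*(-82*b^2 - 369*b - 396) + 162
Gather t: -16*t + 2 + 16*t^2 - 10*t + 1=16*t^2 - 26*t + 3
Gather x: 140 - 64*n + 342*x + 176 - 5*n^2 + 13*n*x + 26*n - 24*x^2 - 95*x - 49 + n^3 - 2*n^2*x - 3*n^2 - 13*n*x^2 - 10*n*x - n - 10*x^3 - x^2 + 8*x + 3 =n^3 - 8*n^2 - 39*n - 10*x^3 + x^2*(-13*n - 25) + x*(-2*n^2 + 3*n + 255) + 270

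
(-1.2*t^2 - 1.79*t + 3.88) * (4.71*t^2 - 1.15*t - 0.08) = -5.652*t^4 - 7.0509*t^3 + 20.4293*t^2 - 4.3188*t - 0.3104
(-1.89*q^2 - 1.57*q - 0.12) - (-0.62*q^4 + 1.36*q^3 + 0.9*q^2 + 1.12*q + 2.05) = 0.62*q^4 - 1.36*q^3 - 2.79*q^2 - 2.69*q - 2.17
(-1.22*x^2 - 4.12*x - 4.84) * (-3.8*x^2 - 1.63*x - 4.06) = 4.636*x^4 + 17.6446*x^3 + 30.0608*x^2 + 24.6164*x + 19.6504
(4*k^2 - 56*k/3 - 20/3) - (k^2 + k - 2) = 3*k^2 - 59*k/3 - 14/3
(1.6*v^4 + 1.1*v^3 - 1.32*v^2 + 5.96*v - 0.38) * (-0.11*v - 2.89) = -0.176*v^5 - 4.745*v^4 - 3.0338*v^3 + 3.1592*v^2 - 17.1826*v + 1.0982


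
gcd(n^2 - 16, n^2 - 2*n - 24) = n + 4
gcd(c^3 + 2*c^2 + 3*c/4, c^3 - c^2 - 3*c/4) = c^2 + c/2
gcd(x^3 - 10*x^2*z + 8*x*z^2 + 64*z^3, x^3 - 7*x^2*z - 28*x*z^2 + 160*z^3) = x^2 - 12*x*z + 32*z^2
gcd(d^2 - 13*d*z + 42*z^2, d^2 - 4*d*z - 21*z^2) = -d + 7*z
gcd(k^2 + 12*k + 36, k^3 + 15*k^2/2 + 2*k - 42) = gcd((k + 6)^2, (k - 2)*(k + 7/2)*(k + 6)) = k + 6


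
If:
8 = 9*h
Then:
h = 8/9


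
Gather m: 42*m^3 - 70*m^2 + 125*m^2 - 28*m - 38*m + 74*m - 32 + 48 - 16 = 42*m^3 + 55*m^2 + 8*m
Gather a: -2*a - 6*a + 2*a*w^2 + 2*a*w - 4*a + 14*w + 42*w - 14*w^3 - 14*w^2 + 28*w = a*(2*w^2 + 2*w - 12) - 14*w^3 - 14*w^2 + 84*w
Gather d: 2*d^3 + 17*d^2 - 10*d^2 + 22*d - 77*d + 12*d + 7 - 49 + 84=2*d^3 + 7*d^2 - 43*d + 42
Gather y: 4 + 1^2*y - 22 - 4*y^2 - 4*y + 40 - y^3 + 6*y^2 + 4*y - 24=-y^3 + 2*y^2 + y - 2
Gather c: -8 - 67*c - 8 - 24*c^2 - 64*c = -24*c^2 - 131*c - 16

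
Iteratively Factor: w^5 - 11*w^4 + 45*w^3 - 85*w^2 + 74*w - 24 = (w - 2)*(w^4 - 9*w^3 + 27*w^2 - 31*w + 12) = (w - 4)*(w - 2)*(w^3 - 5*w^2 + 7*w - 3) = (w - 4)*(w - 2)*(w - 1)*(w^2 - 4*w + 3) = (w - 4)*(w - 2)*(w - 1)^2*(w - 3)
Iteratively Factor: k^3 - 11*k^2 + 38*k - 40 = (k - 2)*(k^2 - 9*k + 20) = (k - 5)*(k - 2)*(k - 4)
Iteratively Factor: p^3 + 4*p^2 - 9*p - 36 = (p + 4)*(p^2 - 9) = (p - 3)*(p + 4)*(p + 3)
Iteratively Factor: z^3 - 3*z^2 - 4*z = (z)*(z^2 - 3*z - 4) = z*(z + 1)*(z - 4)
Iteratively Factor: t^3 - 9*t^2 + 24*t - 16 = (t - 4)*(t^2 - 5*t + 4) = (t - 4)^2*(t - 1)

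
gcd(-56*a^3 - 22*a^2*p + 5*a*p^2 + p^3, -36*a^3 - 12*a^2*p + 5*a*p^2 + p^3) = 2*a + p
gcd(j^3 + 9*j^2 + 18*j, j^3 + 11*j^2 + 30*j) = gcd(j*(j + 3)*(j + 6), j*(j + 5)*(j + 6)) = j^2 + 6*j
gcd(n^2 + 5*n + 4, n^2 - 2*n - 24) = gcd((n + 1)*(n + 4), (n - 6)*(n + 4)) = n + 4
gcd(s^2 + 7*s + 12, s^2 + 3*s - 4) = s + 4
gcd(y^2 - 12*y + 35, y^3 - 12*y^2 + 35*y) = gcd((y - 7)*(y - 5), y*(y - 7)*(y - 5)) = y^2 - 12*y + 35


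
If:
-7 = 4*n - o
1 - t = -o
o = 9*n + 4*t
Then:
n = -25/21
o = 47/21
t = 68/21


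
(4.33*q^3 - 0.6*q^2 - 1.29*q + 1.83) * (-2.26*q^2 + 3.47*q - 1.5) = -9.7858*q^5 + 16.3811*q^4 - 5.6616*q^3 - 7.7121*q^2 + 8.2851*q - 2.745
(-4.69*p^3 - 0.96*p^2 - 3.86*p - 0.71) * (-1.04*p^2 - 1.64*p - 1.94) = 4.8776*p^5 + 8.69*p^4 + 14.6874*p^3 + 8.9312*p^2 + 8.6528*p + 1.3774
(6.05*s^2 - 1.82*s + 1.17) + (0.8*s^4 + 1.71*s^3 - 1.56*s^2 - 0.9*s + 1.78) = 0.8*s^4 + 1.71*s^3 + 4.49*s^2 - 2.72*s + 2.95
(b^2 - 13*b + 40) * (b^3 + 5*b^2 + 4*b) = b^5 - 8*b^4 - 21*b^3 + 148*b^2 + 160*b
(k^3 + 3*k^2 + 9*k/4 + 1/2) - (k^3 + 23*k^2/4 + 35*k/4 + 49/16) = -11*k^2/4 - 13*k/2 - 41/16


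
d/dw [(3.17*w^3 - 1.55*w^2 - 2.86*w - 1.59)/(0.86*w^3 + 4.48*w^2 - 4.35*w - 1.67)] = (15.5346*w^4 - 22.6598*w^3 + 7.7758*w^2 + 19.4234*w - 2.1403)/(0.7396*w^6 + 7.7056*w^5 + 12.5884*w^4 - 41.8484*w^3 + 3.9593*w^2 + 14.529*w + 2.7889)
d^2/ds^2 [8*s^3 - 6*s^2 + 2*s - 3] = 48*s - 12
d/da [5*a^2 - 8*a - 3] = 10*a - 8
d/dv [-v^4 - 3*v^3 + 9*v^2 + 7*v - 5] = -4*v^3 - 9*v^2 + 18*v + 7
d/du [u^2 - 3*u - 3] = 2*u - 3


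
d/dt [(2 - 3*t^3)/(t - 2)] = (3*t^3 - 9*t^2*(t - 2) - 2)/(t - 2)^2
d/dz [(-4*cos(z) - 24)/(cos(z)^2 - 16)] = 4*(sin(z)^2 - 12*cos(z) - 17)*sin(z)/(cos(z)^2 - 16)^2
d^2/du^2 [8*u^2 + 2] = 16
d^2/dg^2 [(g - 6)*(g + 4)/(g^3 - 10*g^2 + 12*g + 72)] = 2*(g^3 + 12*g^2 - 12*g + 64)/(g^6 - 12*g^5 + 12*g^4 + 224*g^3 - 144*g^2 - 1728*g - 1728)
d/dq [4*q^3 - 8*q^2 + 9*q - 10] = 12*q^2 - 16*q + 9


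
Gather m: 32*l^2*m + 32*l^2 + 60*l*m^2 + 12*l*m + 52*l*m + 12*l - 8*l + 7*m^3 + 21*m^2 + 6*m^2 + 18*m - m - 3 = 32*l^2 + 4*l + 7*m^3 + m^2*(60*l + 27) + m*(32*l^2 + 64*l + 17) - 3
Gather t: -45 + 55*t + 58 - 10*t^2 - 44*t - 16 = -10*t^2 + 11*t - 3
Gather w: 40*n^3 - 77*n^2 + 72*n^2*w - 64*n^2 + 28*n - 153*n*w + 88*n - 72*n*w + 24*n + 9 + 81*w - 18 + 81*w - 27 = 40*n^3 - 141*n^2 + 140*n + w*(72*n^2 - 225*n + 162) - 36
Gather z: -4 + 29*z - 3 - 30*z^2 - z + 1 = -30*z^2 + 28*z - 6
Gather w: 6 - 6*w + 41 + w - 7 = 40 - 5*w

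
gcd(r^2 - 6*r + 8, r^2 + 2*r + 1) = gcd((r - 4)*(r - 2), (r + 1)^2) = 1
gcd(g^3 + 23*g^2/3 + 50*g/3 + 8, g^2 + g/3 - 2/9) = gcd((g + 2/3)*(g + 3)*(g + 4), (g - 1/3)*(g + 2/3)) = g + 2/3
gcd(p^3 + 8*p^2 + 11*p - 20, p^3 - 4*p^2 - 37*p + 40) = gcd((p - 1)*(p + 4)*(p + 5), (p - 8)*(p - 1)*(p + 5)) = p^2 + 4*p - 5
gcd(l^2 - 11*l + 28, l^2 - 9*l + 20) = l - 4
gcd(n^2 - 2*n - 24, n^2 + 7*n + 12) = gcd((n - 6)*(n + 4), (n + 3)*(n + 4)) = n + 4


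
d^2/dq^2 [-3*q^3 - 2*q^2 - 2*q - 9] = -18*q - 4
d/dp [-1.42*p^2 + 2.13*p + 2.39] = 2.13 - 2.84*p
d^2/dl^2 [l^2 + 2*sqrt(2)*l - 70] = 2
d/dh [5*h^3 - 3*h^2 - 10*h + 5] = 15*h^2 - 6*h - 10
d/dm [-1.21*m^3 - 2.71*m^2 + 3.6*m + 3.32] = -3.63*m^2 - 5.42*m + 3.6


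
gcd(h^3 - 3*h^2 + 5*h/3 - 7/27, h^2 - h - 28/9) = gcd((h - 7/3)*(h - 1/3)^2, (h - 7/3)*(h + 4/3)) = h - 7/3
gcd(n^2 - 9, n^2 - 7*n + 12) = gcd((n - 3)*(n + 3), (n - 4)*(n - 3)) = n - 3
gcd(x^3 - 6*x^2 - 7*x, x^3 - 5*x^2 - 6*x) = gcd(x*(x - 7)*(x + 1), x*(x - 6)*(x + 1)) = x^2 + x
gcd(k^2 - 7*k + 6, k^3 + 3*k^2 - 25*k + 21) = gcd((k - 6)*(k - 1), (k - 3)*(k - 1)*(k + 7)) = k - 1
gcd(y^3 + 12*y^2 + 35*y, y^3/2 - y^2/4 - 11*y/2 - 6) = 1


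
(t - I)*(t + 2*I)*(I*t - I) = I*t^3 - t^2 - I*t^2 + t + 2*I*t - 2*I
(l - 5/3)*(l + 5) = l^2 + 10*l/3 - 25/3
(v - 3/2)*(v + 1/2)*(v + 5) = v^3 + 4*v^2 - 23*v/4 - 15/4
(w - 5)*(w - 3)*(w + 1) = w^3 - 7*w^2 + 7*w + 15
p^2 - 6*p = p*(p - 6)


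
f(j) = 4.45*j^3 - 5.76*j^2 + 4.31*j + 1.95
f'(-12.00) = 2064.95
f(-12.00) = -8568.81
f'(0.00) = 4.31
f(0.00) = 1.95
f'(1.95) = 32.61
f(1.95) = 21.45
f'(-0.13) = 6.03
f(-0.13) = 1.28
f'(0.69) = 2.72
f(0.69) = 3.64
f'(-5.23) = 429.72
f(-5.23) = -814.74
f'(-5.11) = 411.77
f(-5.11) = -764.26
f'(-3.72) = 231.91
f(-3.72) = -322.87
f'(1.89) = 30.22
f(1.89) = 19.56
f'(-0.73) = 19.83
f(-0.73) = -6.00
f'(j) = 13.35*j^2 - 11.52*j + 4.31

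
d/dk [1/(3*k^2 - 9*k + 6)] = (3 - 2*k)/(3*(k^2 - 3*k + 2)^2)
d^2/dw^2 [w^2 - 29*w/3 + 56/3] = 2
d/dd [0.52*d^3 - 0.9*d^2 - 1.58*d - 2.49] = 1.56*d^2 - 1.8*d - 1.58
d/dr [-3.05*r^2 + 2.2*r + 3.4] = 2.2 - 6.1*r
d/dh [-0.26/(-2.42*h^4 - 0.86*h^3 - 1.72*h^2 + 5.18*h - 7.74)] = (-2.5168*h^3 - 0.6708*h^2 - 0.8944*h + 1.3468)/(2.42*h^4 + 0.86*h^3 + 1.72*h^2 - 5.18*h + 7.74)^2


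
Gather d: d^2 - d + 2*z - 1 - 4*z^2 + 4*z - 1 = d^2 - d - 4*z^2 + 6*z - 2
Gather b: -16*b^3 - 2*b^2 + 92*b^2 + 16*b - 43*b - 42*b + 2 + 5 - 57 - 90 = -16*b^3 + 90*b^2 - 69*b - 140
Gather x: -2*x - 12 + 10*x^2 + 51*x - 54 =10*x^2 + 49*x - 66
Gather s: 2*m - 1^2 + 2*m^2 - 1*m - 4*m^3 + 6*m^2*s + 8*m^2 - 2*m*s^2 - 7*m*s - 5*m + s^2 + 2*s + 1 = -4*m^3 + 10*m^2 - 4*m + s^2*(1 - 2*m) + s*(6*m^2 - 7*m + 2)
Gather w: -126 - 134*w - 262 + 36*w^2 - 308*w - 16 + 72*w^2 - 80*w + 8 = 108*w^2 - 522*w - 396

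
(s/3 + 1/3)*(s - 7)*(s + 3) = s^3/3 - s^2 - 25*s/3 - 7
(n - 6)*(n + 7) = n^2 + n - 42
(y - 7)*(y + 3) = y^2 - 4*y - 21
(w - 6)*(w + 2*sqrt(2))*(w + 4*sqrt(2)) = w^3 - 6*w^2 + 6*sqrt(2)*w^2 - 36*sqrt(2)*w + 16*w - 96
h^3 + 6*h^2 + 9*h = h*(h + 3)^2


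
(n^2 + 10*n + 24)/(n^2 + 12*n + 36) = (n + 4)/(n + 6)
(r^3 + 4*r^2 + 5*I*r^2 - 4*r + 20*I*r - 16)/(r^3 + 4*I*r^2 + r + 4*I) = (r + 4)/(r - I)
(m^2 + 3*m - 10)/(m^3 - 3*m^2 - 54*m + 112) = (m + 5)/(m^2 - m - 56)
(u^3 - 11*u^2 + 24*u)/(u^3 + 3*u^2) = (u^2 - 11*u + 24)/(u*(u + 3))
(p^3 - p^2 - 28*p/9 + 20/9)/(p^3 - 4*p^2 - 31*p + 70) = (p^2 + p - 10/9)/(p^2 - 2*p - 35)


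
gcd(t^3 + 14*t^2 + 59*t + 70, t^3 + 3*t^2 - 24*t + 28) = t + 7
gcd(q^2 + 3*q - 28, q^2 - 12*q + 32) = q - 4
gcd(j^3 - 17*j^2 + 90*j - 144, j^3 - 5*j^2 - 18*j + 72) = j^2 - 9*j + 18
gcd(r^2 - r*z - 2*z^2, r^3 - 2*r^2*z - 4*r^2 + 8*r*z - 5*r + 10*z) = -r + 2*z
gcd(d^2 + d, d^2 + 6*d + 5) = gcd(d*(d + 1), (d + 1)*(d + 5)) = d + 1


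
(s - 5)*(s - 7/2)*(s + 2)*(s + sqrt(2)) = s^4 - 13*s^3/2 + sqrt(2)*s^3 - 13*sqrt(2)*s^2/2 + s^2/2 + sqrt(2)*s/2 + 35*s + 35*sqrt(2)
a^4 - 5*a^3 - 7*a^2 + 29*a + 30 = (a - 5)*(a - 3)*(a + 1)*(a + 2)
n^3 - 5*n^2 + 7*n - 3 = (n - 3)*(n - 1)^2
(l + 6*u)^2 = l^2 + 12*l*u + 36*u^2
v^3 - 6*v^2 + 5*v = v*(v - 5)*(v - 1)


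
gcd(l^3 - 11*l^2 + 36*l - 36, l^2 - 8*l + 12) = l^2 - 8*l + 12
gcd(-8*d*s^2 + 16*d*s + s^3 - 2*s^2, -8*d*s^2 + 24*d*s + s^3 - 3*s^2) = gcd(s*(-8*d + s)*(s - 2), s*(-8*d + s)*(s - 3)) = -8*d*s + s^2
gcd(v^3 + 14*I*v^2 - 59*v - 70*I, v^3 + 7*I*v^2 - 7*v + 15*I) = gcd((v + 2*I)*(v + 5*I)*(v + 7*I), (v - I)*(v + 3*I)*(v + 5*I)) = v + 5*I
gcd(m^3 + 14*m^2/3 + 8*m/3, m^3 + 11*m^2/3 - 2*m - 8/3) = m^2 + 14*m/3 + 8/3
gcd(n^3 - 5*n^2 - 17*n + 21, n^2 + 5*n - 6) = n - 1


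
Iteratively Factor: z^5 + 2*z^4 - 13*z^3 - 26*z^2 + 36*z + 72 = (z + 3)*(z^4 - z^3 - 10*z^2 + 4*z + 24) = (z + 2)*(z + 3)*(z^3 - 3*z^2 - 4*z + 12) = (z + 2)^2*(z + 3)*(z^2 - 5*z + 6) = (z - 2)*(z + 2)^2*(z + 3)*(z - 3)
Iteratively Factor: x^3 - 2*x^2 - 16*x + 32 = (x - 2)*(x^2 - 16) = (x - 2)*(x + 4)*(x - 4)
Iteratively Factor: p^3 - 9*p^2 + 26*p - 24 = (p - 2)*(p^2 - 7*p + 12) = (p - 3)*(p - 2)*(p - 4)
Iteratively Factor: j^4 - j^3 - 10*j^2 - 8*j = (j)*(j^3 - j^2 - 10*j - 8) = j*(j + 2)*(j^2 - 3*j - 4) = j*(j + 1)*(j + 2)*(j - 4)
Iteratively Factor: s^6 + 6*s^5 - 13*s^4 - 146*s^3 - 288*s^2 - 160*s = (s - 5)*(s^5 + 11*s^4 + 42*s^3 + 64*s^2 + 32*s) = (s - 5)*(s + 1)*(s^4 + 10*s^3 + 32*s^2 + 32*s) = s*(s - 5)*(s + 1)*(s^3 + 10*s^2 + 32*s + 32) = s*(s - 5)*(s + 1)*(s + 2)*(s^2 + 8*s + 16) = s*(s - 5)*(s + 1)*(s + 2)*(s + 4)*(s + 4)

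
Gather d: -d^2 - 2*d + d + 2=-d^2 - d + 2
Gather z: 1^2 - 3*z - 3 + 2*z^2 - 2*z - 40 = 2*z^2 - 5*z - 42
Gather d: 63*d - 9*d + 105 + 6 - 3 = 54*d + 108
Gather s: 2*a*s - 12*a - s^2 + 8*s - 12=-12*a - s^2 + s*(2*a + 8) - 12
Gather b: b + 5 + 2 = b + 7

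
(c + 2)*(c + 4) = c^2 + 6*c + 8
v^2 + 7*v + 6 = (v + 1)*(v + 6)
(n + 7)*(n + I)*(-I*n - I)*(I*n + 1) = n^4 + 8*n^3 + 8*n^2 + 8*n + 7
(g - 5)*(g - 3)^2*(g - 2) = g^4 - 13*g^3 + 61*g^2 - 123*g + 90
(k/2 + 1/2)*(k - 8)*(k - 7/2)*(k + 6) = k^4/2 - 9*k^3/4 - 93*k^2/4 + 127*k/2 + 84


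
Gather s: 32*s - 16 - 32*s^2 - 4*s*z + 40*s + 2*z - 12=-32*s^2 + s*(72 - 4*z) + 2*z - 28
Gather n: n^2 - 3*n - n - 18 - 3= n^2 - 4*n - 21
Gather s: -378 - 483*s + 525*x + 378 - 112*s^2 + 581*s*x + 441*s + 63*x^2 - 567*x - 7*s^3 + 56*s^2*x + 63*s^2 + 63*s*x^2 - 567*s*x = -7*s^3 + s^2*(56*x - 49) + s*(63*x^2 + 14*x - 42) + 63*x^2 - 42*x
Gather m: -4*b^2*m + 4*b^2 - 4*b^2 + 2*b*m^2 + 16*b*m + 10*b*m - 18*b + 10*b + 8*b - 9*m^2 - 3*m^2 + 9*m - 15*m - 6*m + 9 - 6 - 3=m^2*(2*b - 12) + m*(-4*b^2 + 26*b - 12)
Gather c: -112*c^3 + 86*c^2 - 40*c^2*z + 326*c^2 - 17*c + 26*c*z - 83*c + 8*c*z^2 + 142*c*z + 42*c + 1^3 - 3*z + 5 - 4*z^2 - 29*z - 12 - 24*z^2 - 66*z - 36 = -112*c^3 + c^2*(412 - 40*z) + c*(8*z^2 + 168*z - 58) - 28*z^2 - 98*z - 42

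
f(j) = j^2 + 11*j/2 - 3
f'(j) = 2*j + 11/2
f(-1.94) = -9.91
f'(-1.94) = 1.62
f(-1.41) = -8.77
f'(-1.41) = 2.68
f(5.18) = 52.32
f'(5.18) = 15.86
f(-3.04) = -10.48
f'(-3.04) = -0.58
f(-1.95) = -9.92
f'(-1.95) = 1.60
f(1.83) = 10.41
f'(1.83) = 9.16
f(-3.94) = -9.15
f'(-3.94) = -2.38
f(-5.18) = -4.66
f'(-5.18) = -4.86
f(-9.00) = 28.50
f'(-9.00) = -12.50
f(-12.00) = 75.00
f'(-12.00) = -18.50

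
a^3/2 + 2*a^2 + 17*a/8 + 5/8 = (a/2 + 1/2)*(a + 1/2)*(a + 5/2)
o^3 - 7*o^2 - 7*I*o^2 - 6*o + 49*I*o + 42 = (o - 7)*(o - 6*I)*(o - I)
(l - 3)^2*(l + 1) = l^3 - 5*l^2 + 3*l + 9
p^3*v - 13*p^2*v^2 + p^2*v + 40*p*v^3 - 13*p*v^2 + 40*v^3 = (p - 8*v)*(p - 5*v)*(p*v + v)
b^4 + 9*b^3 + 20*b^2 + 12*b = b*(b + 1)*(b + 2)*(b + 6)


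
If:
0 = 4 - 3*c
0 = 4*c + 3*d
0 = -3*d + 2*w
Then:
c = 4/3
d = -16/9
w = -8/3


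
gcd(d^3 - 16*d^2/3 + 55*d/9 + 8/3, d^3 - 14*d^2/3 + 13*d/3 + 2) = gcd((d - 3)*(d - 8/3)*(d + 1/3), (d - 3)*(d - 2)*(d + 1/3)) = d^2 - 8*d/3 - 1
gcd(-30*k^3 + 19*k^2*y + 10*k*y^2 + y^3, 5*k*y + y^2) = 5*k + y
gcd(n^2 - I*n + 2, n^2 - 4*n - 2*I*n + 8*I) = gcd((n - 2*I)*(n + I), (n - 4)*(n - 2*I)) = n - 2*I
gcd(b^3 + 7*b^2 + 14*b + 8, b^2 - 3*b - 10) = b + 2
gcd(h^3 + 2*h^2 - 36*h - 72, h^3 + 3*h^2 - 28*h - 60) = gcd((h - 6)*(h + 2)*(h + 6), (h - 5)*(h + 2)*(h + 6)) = h^2 + 8*h + 12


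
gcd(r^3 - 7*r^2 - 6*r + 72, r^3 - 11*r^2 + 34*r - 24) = r^2 - 10*r + 24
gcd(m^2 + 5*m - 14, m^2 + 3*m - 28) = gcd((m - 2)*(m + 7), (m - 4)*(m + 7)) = m + 7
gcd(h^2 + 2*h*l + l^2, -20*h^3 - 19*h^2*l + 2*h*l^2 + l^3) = h + l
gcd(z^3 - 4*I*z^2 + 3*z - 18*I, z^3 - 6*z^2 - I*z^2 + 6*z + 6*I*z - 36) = z^2 - I*z + 6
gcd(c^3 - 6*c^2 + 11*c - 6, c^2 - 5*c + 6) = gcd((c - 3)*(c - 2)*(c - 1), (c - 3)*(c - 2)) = c^2 - 5*c + 6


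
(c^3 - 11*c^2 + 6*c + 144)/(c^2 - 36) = (c^2 - 5*c - 24)/(c + 6)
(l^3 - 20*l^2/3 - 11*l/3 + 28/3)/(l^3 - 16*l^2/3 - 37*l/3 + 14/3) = (3*l^2 + l - 4)/(3*l^2 + 5*l - 2)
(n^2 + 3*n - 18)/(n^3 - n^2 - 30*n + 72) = 1/(n - 4)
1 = 1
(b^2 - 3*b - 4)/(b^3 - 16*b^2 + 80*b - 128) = (b + 1)/(b^2 - 12*b + 32)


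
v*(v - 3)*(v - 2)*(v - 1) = v^4 - 6*v^3 + 11*v^2 - 6*v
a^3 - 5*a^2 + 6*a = a*(a - 3)*(a - 2)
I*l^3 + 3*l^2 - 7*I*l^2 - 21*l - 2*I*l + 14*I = (l - 7)*(l - 2*I)*(I*l + 1)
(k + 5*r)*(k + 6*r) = k^2 + 11*k*r + 30*r^2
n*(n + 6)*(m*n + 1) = m*n^3 + 6*m*n^2 + n^2 + 6*n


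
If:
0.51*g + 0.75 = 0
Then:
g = -1.47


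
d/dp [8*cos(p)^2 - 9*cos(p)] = (9 - 16*cos(p))*sin(p)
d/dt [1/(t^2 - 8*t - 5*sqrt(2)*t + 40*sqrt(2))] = (-2*t + 5*sqrt(2) + 8)/(t^2 - 8*t - 5*sqrt(2)*t + 40*sqrt(2))^2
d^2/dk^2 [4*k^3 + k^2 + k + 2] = 24*k + 2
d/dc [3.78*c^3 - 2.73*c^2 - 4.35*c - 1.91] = 11.34*c^2 - 5.46*c - 4.35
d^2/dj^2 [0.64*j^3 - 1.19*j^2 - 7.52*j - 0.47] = 3.84*j - 2.38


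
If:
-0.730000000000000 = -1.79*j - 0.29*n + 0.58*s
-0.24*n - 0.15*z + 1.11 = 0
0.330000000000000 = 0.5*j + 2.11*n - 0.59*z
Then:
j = 3.8175*z - 18.8575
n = 4.625 - 0.625*z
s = 11.4690948275862*z - 57.1442672413793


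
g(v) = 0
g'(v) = 0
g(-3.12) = 0.00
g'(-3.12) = 0.00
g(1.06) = 0.00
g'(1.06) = 0.00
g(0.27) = 0.00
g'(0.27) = 0.00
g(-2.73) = 0.00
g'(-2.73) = 0.00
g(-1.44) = 0.00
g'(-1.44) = 0.00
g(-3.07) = 0.00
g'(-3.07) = 0.00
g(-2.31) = 0.00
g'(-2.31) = 0.00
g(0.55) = 0.00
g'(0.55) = 0.00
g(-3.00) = 0.00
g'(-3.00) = 0.00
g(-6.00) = 0.00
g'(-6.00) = 0.00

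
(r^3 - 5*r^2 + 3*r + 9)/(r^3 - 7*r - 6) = (r - 3)/(r + 2)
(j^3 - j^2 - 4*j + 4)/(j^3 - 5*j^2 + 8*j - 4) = (j + 2)/(j - 2)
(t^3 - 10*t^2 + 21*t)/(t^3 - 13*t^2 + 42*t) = (t - 3)/(t - 6)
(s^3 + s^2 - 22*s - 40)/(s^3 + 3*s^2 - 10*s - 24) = (s - 5)/(s - 3)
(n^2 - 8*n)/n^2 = (n - 8)/n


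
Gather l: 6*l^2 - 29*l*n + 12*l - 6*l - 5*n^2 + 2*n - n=6*l^2 + l*(6 - 29*n) - 5*n^2 + n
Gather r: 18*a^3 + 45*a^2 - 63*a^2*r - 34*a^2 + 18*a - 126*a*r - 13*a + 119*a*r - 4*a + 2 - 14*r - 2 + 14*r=18*a^3 + 11*a^2 + a + r*(-63*a^2 - 7*a)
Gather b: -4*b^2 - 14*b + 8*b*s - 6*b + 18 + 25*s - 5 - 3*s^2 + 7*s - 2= -4*b^2 + b*(8*s - 20) - 3*s^2 + 32*s + 11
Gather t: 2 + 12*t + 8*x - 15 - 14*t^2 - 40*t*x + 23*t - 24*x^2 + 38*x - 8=-14*t^2 + t*(35 - 40*x) - 24*x^2 + 46*x - 21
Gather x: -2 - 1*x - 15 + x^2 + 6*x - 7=x^2 + 5*x - 24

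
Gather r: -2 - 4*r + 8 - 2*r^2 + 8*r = -2*r^2 + 4*r + 6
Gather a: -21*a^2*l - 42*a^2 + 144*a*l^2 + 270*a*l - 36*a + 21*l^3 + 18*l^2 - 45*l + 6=a^2*(-21*l - 42) + a*(144*l^2 + 270*l - 36) + 21*l^3 + 18*l^2 - 45*l + 6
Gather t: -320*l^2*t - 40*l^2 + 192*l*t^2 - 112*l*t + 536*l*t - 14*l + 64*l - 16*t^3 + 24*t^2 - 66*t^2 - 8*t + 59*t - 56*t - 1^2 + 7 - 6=-40*l^2 + 50*l - 16*t^3 + t^2*(192*l - 42) + t*(-320*l^2 + 424*l - 5)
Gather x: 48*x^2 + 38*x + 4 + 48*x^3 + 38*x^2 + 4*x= 48*x^3 + 86*x^2 + 42*x + 4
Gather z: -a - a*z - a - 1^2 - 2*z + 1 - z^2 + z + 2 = -2*a - z^2 + z*(-a - 1) + 2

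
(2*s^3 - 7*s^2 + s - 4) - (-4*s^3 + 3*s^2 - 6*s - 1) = 6*s^3 - 10*s^2 + 7*s - 3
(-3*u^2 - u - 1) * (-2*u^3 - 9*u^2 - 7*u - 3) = 6*u^5 + 29*u^4 + 32*u^3 + 25*u^2 + 10*u + 3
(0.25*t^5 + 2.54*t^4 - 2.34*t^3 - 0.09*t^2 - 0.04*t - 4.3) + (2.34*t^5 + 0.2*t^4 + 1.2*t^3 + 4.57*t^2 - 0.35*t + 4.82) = 2.59*t^5 + 2.74*t^4 - 1.14*t^3 + 4.48*t^2 - 0.39*t + 0.52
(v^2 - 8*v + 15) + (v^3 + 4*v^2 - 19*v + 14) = v^3 + 5*v^2 - 27*v + 29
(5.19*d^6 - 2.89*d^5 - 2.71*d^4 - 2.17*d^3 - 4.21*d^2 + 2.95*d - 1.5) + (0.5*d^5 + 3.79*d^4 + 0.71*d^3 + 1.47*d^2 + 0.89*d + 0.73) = 5.19*d^6 - 2.39*d^5 + 1.08*d^4 - 1.46*d^3 - 2.74*d^2 + 3.84*d - 0.77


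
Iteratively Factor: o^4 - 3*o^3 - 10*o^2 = (o)*(o^3 - 3*o^2 - 10*o) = o*(o + 2)*(o^2 - 5*o) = o*(o - 5)*(o + 2)*(o)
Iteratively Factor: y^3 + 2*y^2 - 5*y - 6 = (y + 3)*(y^2 - y - 2) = (y + 1)*(y + 3)*(y - 2)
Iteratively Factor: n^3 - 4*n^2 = (n - 4)*(n^2) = n*(n - 4)*(n)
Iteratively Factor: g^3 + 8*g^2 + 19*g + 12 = (g + 1)*(g^2 + 7*g + 12) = (g + 1)*(g + 4)*(g + 3)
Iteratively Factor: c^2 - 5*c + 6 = (c - 3)*(c - 2)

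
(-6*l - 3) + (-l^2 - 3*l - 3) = -l^2 - 9*l - 6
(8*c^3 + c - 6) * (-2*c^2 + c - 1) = -16*c^5 + 8*c^4 - 10*c^3 + 13*c^2 - 7*c + 6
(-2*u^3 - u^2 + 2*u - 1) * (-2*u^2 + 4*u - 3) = 4*u^5 - 6*u^4 - 2*u^3 + 13*u^2 - 10*u + 3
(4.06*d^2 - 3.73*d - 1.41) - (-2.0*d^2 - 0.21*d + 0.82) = 6.06*d^2 - 3.52*d - 2.23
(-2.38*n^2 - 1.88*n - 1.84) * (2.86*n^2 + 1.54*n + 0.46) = -6.8068*n^4 - 9.042*n^3 - 9.2524*n^2 - 3.6984*n - 0.8464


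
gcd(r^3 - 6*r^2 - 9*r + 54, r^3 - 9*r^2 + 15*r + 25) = 1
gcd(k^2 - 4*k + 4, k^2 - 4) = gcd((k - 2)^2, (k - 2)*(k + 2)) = k - 2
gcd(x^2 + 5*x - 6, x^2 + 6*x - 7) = x - 1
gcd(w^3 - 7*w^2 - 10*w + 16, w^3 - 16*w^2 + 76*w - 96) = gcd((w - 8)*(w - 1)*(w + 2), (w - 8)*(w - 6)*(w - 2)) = w - 8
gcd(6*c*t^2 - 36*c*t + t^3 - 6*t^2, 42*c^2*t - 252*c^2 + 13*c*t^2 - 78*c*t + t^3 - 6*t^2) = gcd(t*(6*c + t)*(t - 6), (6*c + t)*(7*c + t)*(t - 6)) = 6*c*t - 36*c + t^2 - 6*t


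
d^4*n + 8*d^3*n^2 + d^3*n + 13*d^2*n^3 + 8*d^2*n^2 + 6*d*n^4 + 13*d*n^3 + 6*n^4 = (d + n)^2*(d + 6*n)*(d*n + n)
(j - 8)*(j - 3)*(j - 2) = j^3 - 13*j^2 + 46*j - 48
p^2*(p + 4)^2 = p^4 + 8*p^3 + 16*p^2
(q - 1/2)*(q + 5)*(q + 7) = q^3 + 23*q^2/2 + 29*q - 35/2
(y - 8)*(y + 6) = y^2 - 2*y - 48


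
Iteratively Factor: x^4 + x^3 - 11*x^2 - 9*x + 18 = (x - 1)*(x^3 + 2*x^2 - 9*x - 18) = (x - 1)*(x + 2)*(x^2 - 9) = (x - 1)*(x + 2)*(x + 3)*(x - 3)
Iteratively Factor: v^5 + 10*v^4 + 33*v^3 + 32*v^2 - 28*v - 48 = (v + 2)*(v^4 + 8*v^3 + 17*v^2 - 2*v - 24) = (v + 2)^2*(v^3 + 6*v^2 + 5*v - 12) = (v - 1)*(v + 2)^2*(v^2 + 7*v + 12) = (v - 1)*(v + 2)^2*(v + 3)*(v + 4)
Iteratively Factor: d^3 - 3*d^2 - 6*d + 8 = (d - 1)*(d^2 - 2*d - 8) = (d - 4)*(d - 1)*(d + 2)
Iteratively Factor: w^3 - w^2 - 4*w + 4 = (w + 2)*(w^2 - 3*w + 2) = (w - 1)*(w + 2)*(w - 2)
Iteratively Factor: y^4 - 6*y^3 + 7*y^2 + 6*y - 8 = (y + 1)*(y^3 - 7*y^2 + 14*y - 8) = (y - 1)*(y + 1)*(y^2 - 6*y + 8) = (y - 4)*(y - 1)*(y + 1)*(y - 2)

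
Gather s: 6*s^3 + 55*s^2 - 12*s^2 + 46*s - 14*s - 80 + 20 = 6*s^3 + 43*s^2 + 32*s - 60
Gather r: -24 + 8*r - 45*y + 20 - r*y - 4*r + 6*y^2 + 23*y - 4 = r*(4 - y) + 6*y^2 - 22*y - 8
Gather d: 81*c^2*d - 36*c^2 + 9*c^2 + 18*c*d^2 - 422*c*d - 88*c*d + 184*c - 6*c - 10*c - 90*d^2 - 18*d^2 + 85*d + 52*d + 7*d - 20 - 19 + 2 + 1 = -27*c^2 + 168*c + d^2*(18*c - 108) + d*(81*c^2 - 510*c + 144) - 36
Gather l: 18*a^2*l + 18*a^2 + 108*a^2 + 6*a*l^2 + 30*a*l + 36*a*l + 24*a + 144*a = 126*a^2 + 6*a*l^2 + 168*a + l*(18*a^2 + 66*a)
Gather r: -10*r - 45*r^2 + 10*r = -45*r^2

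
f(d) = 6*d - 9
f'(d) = 6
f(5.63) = 24.78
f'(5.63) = 6.00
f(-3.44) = -29.64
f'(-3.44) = 6.00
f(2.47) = 5.82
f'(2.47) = 6.00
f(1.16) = -2.04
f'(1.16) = 6.00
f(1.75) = 1.50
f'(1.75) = 6.00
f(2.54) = 6.24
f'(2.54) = 6.00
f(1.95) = 2.70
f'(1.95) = 6.00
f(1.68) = 1.08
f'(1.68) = 6.00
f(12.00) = 63.00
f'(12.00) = 6.00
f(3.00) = 9.00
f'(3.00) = 6.00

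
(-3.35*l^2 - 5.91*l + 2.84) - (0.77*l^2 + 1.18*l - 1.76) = -4.12*l^2 - 7.09*l + 4.6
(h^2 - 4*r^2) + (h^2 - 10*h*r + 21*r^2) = 2*h^2 - 10*h*r + 17*r^2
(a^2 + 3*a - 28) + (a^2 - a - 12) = 2*a^2 + 2*a - 40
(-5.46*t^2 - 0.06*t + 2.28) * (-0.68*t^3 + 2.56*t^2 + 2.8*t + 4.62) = 3.7128*t^5 - 13.9368*t^4 - 16.992*t^3 - 19.5564*t^2 + 6.1068*t + 10.5336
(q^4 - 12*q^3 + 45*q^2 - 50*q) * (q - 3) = q^5 - 15*q^4 + 81*q^3 - 185*q^2 + 150*q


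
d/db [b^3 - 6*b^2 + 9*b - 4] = 3*b^2 - 12*b + 9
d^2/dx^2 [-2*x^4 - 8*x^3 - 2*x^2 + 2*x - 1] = -24*x^2 - 48*x - 4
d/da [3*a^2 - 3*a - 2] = 6*a - 3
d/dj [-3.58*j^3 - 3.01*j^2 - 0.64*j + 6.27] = -10.74*j^2 - 6.02*j - 0.64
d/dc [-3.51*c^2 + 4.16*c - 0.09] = 4.16 - 7.02*c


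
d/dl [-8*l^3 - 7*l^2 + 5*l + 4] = -24*l^2 - 14*l + 5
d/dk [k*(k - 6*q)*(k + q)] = 3*k^2 - 10*k*q - 6*q^2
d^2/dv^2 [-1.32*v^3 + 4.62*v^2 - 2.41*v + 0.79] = 9.24 - 7.92*v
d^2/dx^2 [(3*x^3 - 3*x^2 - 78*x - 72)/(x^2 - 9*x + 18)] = 168/(x^3 - 9*x^2 + 27*x - 27)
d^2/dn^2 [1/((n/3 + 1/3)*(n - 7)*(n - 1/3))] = 36*(27*n^4 - 228*n^3 + 474*n^2 + 396*n + 179)/(27*n^9 - 513*n^8 + 2844*n^7 - 1540*n^6 - 16614*n^5 - 7134*n^4 + 9036*n^3 + 1932*n^2 - 2205*n + 343)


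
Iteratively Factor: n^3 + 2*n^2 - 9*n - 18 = (n + 2)*(n^2 - 9) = (n - 3)*(n + 2)*(n + 3)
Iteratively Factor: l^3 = (l)*(l^2) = l^2*(l)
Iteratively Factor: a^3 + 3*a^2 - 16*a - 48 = (a + 4)*(a^2 - a - 12) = (a + 3)*(a + 4)*(a - 4)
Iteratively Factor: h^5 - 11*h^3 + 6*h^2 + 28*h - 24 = (h - 2)*(h^4 + 2*h^3 - 7*h^2 - 8*h + 12) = (h - 2)*(h + 2)*(h^3 - 7*h + 6) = (h - 2)^2*(h + 2)*(h^2 + 2*h - 3) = (h - 2)^2*(h + 2)*(h + 3)*(h - 1)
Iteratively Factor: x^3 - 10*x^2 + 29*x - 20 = (x - 4)*(x^2 - 6*x + 5) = (x - 5)*(x - 4)*(x - 1)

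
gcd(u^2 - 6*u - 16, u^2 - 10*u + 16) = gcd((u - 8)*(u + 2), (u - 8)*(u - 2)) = u - 8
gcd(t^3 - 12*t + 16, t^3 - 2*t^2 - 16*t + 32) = t^2 + 2*t - 8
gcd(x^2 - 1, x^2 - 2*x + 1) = x - 1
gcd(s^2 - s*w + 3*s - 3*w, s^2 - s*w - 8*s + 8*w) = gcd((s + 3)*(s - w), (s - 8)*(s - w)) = s - w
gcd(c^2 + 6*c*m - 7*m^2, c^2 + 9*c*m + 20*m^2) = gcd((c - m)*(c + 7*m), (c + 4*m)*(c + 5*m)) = 1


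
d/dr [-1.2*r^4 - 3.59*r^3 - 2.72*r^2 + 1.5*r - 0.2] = -4.8*r^3 - 10.77*r^2 - 5.44*r + 1.5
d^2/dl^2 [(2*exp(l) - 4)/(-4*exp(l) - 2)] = (10*exp(l) - 5)*exp(l)/(8*exp(3*l) + 12*exp(2*l) + 6*exp(l) + 1)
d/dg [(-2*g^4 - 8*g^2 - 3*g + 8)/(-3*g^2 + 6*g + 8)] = (12*g^5 - 36*g^4 - 64*g^3 - 57*g^2 - 80*g - 72)/(9*g^4 - 36*g^3 - 12*g^2 + 96*g + 64)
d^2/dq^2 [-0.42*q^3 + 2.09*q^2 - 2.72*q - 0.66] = 4.18 - 2.52*q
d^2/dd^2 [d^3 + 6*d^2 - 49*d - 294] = 6*d + 12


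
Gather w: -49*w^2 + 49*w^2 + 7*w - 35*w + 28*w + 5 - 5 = 0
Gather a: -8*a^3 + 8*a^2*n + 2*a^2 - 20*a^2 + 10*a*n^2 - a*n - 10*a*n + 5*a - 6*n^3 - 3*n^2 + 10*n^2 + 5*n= -8*a^3 + a^2*(8*n - 18) + a*(10*n^2 - 11*n + 5) - 6*n^3 + 7*n^2 + 5*n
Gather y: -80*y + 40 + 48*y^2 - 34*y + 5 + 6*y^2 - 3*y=54*y^2 - 117*y + 45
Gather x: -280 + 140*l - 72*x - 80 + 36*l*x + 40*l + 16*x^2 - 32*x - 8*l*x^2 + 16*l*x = 180*l + x^2*(16 - 8*l) + x*(52*l - 104) - 360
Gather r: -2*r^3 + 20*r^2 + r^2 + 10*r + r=-2*r^3 + 21*r^2 + 11*r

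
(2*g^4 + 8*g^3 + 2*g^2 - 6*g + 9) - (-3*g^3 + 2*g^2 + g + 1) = 2*g^4 + 11*g^3 - 7*g + 8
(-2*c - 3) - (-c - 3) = -c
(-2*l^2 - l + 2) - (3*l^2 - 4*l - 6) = -5*l^2 + 3*l + 8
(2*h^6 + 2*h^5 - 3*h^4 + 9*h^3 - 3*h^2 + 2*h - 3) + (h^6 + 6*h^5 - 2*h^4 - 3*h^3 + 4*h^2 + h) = 3*h^6 + 8*h^5 - 5*h^4 + 6*h^3 + h^2 + 3*h - 3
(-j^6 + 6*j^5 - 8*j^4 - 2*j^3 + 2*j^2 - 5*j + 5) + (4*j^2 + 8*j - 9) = -j^6 + 6*j^5 - 8*j^4 - 2*j^3 + 6*j^2 + 3*j - 4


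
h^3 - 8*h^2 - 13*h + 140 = (h - 7)*(h - 5)*(h + 4)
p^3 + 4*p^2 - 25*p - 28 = (p - 4)*(p + 1)*(p + 7)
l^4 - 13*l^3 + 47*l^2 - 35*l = l*(l - 7)*(l - 5)*(l - 1)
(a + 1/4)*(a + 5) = a^2 + 21*a/4 + 5/4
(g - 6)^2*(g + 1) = g^3 - 11*g^2 + 24*g + 36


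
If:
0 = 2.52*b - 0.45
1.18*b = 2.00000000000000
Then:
No Solution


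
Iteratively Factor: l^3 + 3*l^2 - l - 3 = (l + 1)*(l^2 + 2*l - 3) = (l + 1)*(l + 3)*(l - 1)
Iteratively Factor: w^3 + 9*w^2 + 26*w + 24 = (w + 2)*(w^2 + 7*w + 12) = (w + 2)*(w + 4)*(w + 3)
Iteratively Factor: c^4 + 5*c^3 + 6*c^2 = (c)*(c^3 + 5*c^2 + 6*c) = c^2*(c^2 + 5*c + 6) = c^2*(c + 3)*(c + 2)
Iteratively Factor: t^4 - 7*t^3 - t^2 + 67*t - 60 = (t - 5)*(t^3 - 2*t^2 - 11*t + 12) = (t - 5)*(t - 1)*(t^2 - t - 12) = (t - 5)*(t - 4)*(t - 1)*(t + 3)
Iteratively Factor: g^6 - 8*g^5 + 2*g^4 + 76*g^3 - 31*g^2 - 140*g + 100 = (g - 5)*(g^5 - 3*g^4 - 13*g^3 + 11*g^2 + 24*g - 20) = (g - 5)*(g + 2)*(g^4 - 5*g^3 - 3*g^2 + 17*g - 10) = (g - 5)^2*(g + 2)*(g^3 - 3*g + 2) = (g - 5)^2*(g - 1)*(g + 2)*(g^2 + g - 2) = (g - 5)^2*(g - 1)^2*(g + 2)*(g + 2)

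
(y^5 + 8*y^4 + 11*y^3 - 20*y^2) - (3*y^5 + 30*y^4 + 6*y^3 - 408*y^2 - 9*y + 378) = -2*y^5 - 22*y^4 + 5*y^3 + 388*y^2 + 9*y - 378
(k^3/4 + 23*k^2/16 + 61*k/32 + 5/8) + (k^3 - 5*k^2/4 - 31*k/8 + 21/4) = 5*k^3/4 + 3*k^2/16 - 63*k/32 + 47/8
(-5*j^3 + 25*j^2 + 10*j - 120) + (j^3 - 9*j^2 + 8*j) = -4*j^3 + 16*j^2 + 18*j - 120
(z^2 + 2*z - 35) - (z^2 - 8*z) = 10*z - 35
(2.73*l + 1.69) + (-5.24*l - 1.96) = -2.51*l - 0.27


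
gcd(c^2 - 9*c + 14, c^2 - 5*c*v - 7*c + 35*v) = c - 7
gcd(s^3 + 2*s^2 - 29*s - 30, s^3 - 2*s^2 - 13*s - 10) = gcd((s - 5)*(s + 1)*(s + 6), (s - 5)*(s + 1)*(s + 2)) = s^2 - 4*s - 5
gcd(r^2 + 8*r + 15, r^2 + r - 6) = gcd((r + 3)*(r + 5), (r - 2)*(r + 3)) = r + 3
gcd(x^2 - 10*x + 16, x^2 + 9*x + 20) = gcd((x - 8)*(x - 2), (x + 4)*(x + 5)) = 1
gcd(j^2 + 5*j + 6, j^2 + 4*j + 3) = j + 3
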